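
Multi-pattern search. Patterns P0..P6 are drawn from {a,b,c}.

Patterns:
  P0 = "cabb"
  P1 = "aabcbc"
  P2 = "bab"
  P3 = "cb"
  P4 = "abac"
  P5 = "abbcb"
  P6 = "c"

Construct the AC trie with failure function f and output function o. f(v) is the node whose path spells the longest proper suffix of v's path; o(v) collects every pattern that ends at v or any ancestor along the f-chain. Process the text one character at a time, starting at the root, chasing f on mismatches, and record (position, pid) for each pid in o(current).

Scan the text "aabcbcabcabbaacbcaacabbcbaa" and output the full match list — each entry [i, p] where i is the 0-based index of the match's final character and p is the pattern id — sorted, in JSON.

Build automaton:
Trie (insert patterns):
  n0 'ε': a→5 b→11 c→1
  n1 'c': a→2 b→14  [P6 ends]
  n2 'ca': b→3
  n3 'cab': b→4
  n4 'cabb': ·  [P0 ends]
  n5 'a': a→6 b→15
  n6 'aa': b→7
  n7 'aab': c→8
  n8 'aabc': b→9
  n9 'aabcb': c→10
  n10 'aabcbc': ·  [P1 ends]
  n11 'b': a→12
  n12 'ba': b→13
  n13 'bab': ·  [P2 ends]
  n14 'cb': ·  [P3 ends]
  n15 'ab': a→16 b→18
  n16 'aba': c→17
  n17 'abac': ·  [P4 ends]
  n18 'abb': c→19
  n19 'abbc': b→20
  n20 'abbcb': ·  [P5 ends]

Failure links (BFS by depth):
  fail(1) 'c': from fail(0)=0 chase 'c': 0 ⇒ 0;  out={6}∪out(0)={6}
  fail(5) 'a': from fail(0)=0 chase 'a': 0 ⇒ 0;  out=∅∪out(0)=∅
  fail(11) 'b': from fail(0)=0 chase 'b': 0 ⇒ 0;  out=∅∪out(0)=∅
  fail(2) 'ca': from fail(1)=0 chase 'a': 0 ⇒ 5;  out=∅∪out(5)=∅
  fail(6) 'aa': from fail(5)=0 chase 'a': 0 ⇒ 5;  out=∅∪out(5)=∅
  fail(12) 'ba': from fail(11)=0 chase 'a': 0 ⇒ 5;  out=∅∪out(5)=∅
  fail(14) 'cb': from fail(1)=0 chase 'b': 0 ⇒ 11;  out={3}∪out(11)={3}
  fail(15) 'ab': from fail(5)=0 chase 'b': 0 ⇒ 11;  out=∅∪out(11)=∅
  fail(3) 'cab': from fail(2)=5 chase 'b': 5 ⇒ 15;  out=∅∪out(15)=∅
  fail(7) 'aab': from fail(6)=5 chase 'b': 5 ⇒ 15;  out=∅∪out(15)=∅
  fail(13) 'bab': from fail(12)=5 chase 'b': 5 ⇒ 15;  out={2}∪out(15)={2}
  fail(16) 'aba': from fail(15)=11 chase 'a': 11 ⇒ 12;  out=∅∪out(12)=∅
  fail(18) 'abb': from fail(15)=11 chase 'b': 11→0 ⇒ 11;  out=∅∪out(11)=∅
  fail(4) 'cabb': from fail(3)=15 chase 'b': 15 ⇒ 18;  out={0}∪out(18)={0}
  fail(8) 'aabc': from fail(7)=15 chase 'c': 15→11→0 ⇒ 1;  out=∅∪out(1)={6}
  fail(17) 'abac': from fail(16)=12 chase 'c': 12→5→0 ⇒ 1;  out={4}∪out(1)={4,6}
  fail(19) 'abbc': from fail(18)=11 chase 'c': 11→0 ⇒ 1;  out=∅∪out(1)={6}
  fail(9) 'aabcb': from fail(8)=1 chase 'b': 1 ⇒ 14;  out=∅∪out(14)={3}
  fail(20) 'abbcb': from fail(19)=1 chase 'b': 1 ⇒ 14;  out={5}∪out(14)={3,5}
  fail(10) 'aabcbc': from fail(9)=14 chase 'c': 14→11→0 ⇒ 1;  out={1}∪out(1)={1,6}

Text stream:
pos 0 'a': at 5
pos 1 'a': at 6
pos 2 'b': at 7
pos 3 'c': at 8  ** P6@[3:3]
pos 4 'b': at 9  ** P3@[3:4]
pos 5 'c': at 10  ** P1@[0:5],P6@[5:5]
pos 6 'a': at 2 (fail-walked)
pos 7 'b': at 3
pos 8 'c': at 1 (fail-walked)  ** P6@[8:8]
pos 9 'a': at 2
pos 10 'b': at 3
pos 11 'b': at 4  ** P0@[8:11]
pos 12 'a': at 12 (fail-walked)
pos 13 'a': at 6 (fail-walked)
pos 14 'c': at 1 (fail-walked)  ** P6@[14:14]
pos 15 'b': at 14  ** P3@[14:15]
pos 16 'c': at 1 (fail-walked)  ** P6@[16:16]
pos 17 'a': at 2
pos 18 'a': at 6 (fail-walked)
pos 19 'c': at 1 (fail-walked)  ** P6@[19:19]
pos 20 'a': at 2
pos 21 'b': at 3
pos 22 'b': at 4  ** P0@[19:22]
pos 23 'c': at 19 (fail-walked)  ** P6@[23:23]
pos 24 'b': at 20  ** P3@[23:24],P5@[20:24]
pos 25 'a': at 12 (fail-walked)
pos 26 'a': at 6 (fail-walked)

All matches (sorted): [[3,6],[4,3],[5,1],[5,6],[8,6],[11,0],[14,6],[15,3],[16,6],[19,6],[22,0],[23,6],[24,3],[24,5]]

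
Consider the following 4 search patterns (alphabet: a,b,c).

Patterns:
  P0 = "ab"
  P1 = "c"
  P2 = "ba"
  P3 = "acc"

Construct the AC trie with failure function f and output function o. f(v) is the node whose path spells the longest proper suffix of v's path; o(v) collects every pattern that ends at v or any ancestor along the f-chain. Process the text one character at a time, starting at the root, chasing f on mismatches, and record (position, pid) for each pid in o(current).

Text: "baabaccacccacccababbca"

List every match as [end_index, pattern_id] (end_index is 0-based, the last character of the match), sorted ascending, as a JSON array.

Construct AC machine:
Trie nodes:
  n0 'ε': a→1 b→4 c→3
  n1 'a': b→2 c→6
  n2 'ab': ·  ←P0
  n3 'c': ·  ←P1
  n4 'b': a→5
  n5 'ba': ·  ←P2
  n6 'ac': c→7
  n7 'acc': ·  ←P3

BFS fail/out derivation:
  n1('a'): parent n0 fail=0; on 'a' 0 → fail=0;  out ∅∪∅=∅
  n3('c'): parent n0 fail=0; on 'c' 0 → fail=0;  out {1}∪∅={1}
  n4('b'): parent n0 fail=0; on 'b' 0 → fail=0;  out ∅∪∅=∅
  n2('ab'): parent n1 fail=0; on 'b' 0 → fail=4;  out {0}∪∅={0}
  n5('ba'): parent n4 fail=0; on 'a' 0 → fail=1;  out {2}∪∅={2}
  n6('ac'): parent n1 fail=0; on 'c' 0 → fail=3;  out ∅∪{1}={1}
  n7('acc'): parent n6 fail=3; on 'c' 3→0 → fail=3;  out {3}∪{1}={1,3}

Run:
[0] read 'b'  n0⇒n4
[1] read 'a'  n4⇒n5  → match P2@[0:1]
[2] read 'a'  n5⇒n1 (fail-walked)
[3] read 'b'  n1⇒n2  → match P0@[2:3]
[4] read 'a'  n2⇒n5 (fail-walked)  → match P2@[3:4]
[5] read 'c'  n5⇒n6 (fail-walked)  → match P1@[5:5]
[6] read 'c'  n6⇒n7  → match P1@[6:6],P3@[4:6]
[7] read 'a'  n7⇒n1 (fail-walked)
[8] read 'c'  n1⇒n6  → match P1@[8:8]
[9] read 'c'  n6⇒n7  → match P1@[9:9],P3@[7:9]
[10] read 'c'  n7⇒n3 (fail-walked)  → match P1@[10:10]
[11] read 'a'  n3⇒n1 (fail-walked)
[12] read 'c'  n1⇒n6  → match P1@[12:12]
[13] read 'c'  n6⇒n7  → match P1@[13:13],P3@[11:13]
[14] read 'c'  n7⇒n3 (fail-walked)  → match P1@[14:14]
[15] read 'a'  n3⇒n1 (fail-walked)
[16] read 'b'  n1⇒n2  → match P0@[15:16]
[17] read 'a'  n2⇒n5 (fail-walked)  → match P2@[16:17]
[18] read 'b'  n5⇒n2 (fail-walked)  → match P0@[17:18]
[19] read 'b'  n2⇒n4 (fail-walked)
[20] read 'c'  n4⇒n3 (fail-walked)  → match P1@[20:20]
[21] read 'a'  n3⇒n1 (fail-walked)

All matches (sorted): [[1,2],[3,0],[4,2],[5,1],[6,1],[6,3],[8,1],[9,1],[9,3],[10,1],[12,1],[13,1],[13,3],[14,1],[16,0],[17,2],[18,0],[20,1]]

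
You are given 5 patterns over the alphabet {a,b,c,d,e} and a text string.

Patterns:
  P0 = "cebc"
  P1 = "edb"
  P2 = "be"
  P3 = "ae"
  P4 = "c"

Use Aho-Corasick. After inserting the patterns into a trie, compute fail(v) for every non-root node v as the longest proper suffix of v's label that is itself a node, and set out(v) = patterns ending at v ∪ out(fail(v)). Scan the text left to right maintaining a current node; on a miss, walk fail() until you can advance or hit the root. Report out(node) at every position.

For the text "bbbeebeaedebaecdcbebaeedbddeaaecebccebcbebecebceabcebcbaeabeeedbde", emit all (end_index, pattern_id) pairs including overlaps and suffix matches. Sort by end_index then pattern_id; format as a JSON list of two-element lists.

Construct AC machine:
Trie (insert patterns):
  0='ε' goto a→10 b→8 c→1 e→5
  1='c' goto e→2  ←P4
  2='ce' goto b→3
  3='ceb' goto c→4
  4='cebc' goto ·  ←P0
  5='e' goto d→6
  6='ed' goto b→7
  7='edb' goto ·  ←P1
  8='b' goto e→9
  9='be' goto ·  ←P2
  10='a' goto e→11
  11='ae' goto ·  ←P3

BFS fail/out derivation:
  n1('c'): parent n0 fail=0; on 'c' 0 → fail=0;  out {4}∪∅={4}
  n5('e'): parent n0 fail=0; on 'e' 0 → fail=0;  out ∅∪∅=∅
  n8('b'): parent n0 fail=0; on 'b' 0 → fail=0;  out ∅∪∅=∅
  n10('a'): parent n0 fail=0; on 'a' 0 → fail=0;  out ∅∪∅=∅
  n2('ce'): parent n1 fail=0; on 'e' 0 → fail=5;  out ∅∪∅=∅
  n6('ed'): parent n5 fail=0; on 'd' 0 → fail=0;  out ∅∪∅=∅
  n9('be'): parent n8 fail=0; on 'e' 0 → fail=5;  out {2}∪∅={2}
  n11('ae'): parent n10 fail=0; on 'e' 0 → fail=5;  out {3}∪∅={3}
  n3('ceb'): parent n2 fail=5; on 'b' 5→0 → fail=8;  out ∅∪∅=∅
  n7('edb'): parent n6 fail=0; on 'b' 0 → fail=8;  out {1}∪∅={1}
  n4('cebc'): parent n3 fail=8; on 'c' 8→0 → fail=1;  out {0}∪{4}={0,4}

Scan:
i=0 'b': node 0→8
i=1 'b': node 8→8 ·f
i=2 'b': node 8→8 ·f
i=3 'e': node 8→9  ** P2@[2:3]
i=4 'e': node 9→5 ·f
i=5 'b': node 5→8 ·f
i=6 'e': node 8→9  ** P2@[5:6]
i=7 'a': node 9→10 ·f
i=8 'e': node 10→11  ** P3@[7:8]
i=9 'd': node 11→6 ·f
i=10 'e': node 6→5 ·f
i=11 'b': node 5→8 ·f
i=12 'a': node 8→10 ·f
i=13 'e': node 10→11  ** P3@[12:13]
i=14 'c': node 11→1 ·f  ** P4@[14:14]
i=15 'd': node 1→0 ·f
i=16 'c': node 0→1  ** P4@[16:16]
i=17 'b': node 1→8 ·f
i=18 'e': node 8→9  ** P2@[17:18]
i=19 'b': node 9→8 ·f
i=20 'a': node 8→10 ·f
i=21 'e': node 10→11  ** P3@[20:21]
i=22 'e': node 11→5 ·f
i=23 'd': node 5→6
i=24 'b': node 6→7  ** P1@[22:24]
i=25 'd': node 7→0 ·f
i=26 'd': node 0→0
i=27 'e': node 0→5
i=28 'a': node 5→10 ·f
i=29 'a': node 10→10 ·f
i=30 'e': node 10→11  ** P3@[29:30]
i=31 'c': node 11→1 ·f  ** P4@[31:31]
i=32 'e': node 1→2
i=33 'b': node 2→3
i=34 'c': node 3→4  ** P0@[31:34],P4@[34:34]
i=35 'c': node 4→1 ·f  ** P4@[35:35]
i=36 'e': node 1→2
i=37 'b': node 2→3
i=38 'c': node 3→4  ** P0@[35:38],P4@[38:38]
i=39 'b': node 4→8 ·f
i=40 'e': node 8→9  ** P2@[39:40]
i=41 'b': node 9→8 ·f
i=42 'e': node 8→9  ** P2@[41:42]
i=43 'c': node 9→1 ·f  ** P4@[43:43]
i=44 'e': node 1→2
i=45 'b': node 2→3
i=46 'c': node 3→4  ** P0@[43:46],P4@[46:46]
i=47 'e': node 4→2 ·f
i=48 'a': node 2→10 ·f
i=49 'b': node 10→8 ·f
i=50 'c': node 8→1 ·f  ** P4@[50:50]
i=51 'e': node 1→2
i=52 'b': node 2→3
i=53 'c': node 3→4  ** P0@[50:53],P4@[53:53]
i=54 'b': node 4→8 ·f
i=55 'a': node 8→10 ·f
i=56 'e': node 10→11  ** P3@[55:56]
i=57 'a': node 11→10 ·f
i=58 'b': node 10→8 ·f
i=59 'e': node 8→9  ** P2@[58:59]
i=60 'e': node 9→5 ·f
i=61 'e': node 5→5 ·f
i=62 'd': node 5→6
i=63 'b': node 6→7  ** P1@[61:63]
i=64 'd': node 7→0 ·f
i=65 'e': node 0→5

Result: [[3,2],[6,2],[8,3],[13,3],[14,4],[16,4],[18,2],[21,3],[24,1],[30,3],[31,4],[34,0],[34,4],[35,4],[38,0],[38,4],[40,2],[42,2],[43,4],[46,0],[46,4],[50,4],[53,0],[53,4],[56,3],[59,2],[63,1]]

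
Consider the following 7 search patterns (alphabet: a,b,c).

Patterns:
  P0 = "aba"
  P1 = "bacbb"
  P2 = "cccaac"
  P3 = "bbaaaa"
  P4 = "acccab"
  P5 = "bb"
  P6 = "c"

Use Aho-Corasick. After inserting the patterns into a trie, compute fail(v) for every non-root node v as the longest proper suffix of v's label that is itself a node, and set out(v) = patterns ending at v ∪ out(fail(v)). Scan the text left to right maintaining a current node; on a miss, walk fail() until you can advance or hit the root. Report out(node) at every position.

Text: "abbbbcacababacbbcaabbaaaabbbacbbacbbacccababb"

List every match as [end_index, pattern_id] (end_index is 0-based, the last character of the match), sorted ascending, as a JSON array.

Construct AC machine:
Trie (insert patterns):
  0='ε' goto a→1 b→4 c→9
  1='a' goto b→2 c→20
  2='ab' goto a→3
  3='aba' goto ·  ←P0
  4='b' goto a→5 b→15
  5='ba' goto c→6
  6='bac' goto b→7
  7='bacb' goto b→8
  8='bacbb' goto ·  ←P1
  9='c' goto c→10  ←P6
  10='cc' goto c→11
  11='ccc' goto a→12
  12='ccca' goto a→13
  13='cccaa' goto c→14
  14='cccaac' goto ·  ←P2
  15='bb' goto a→16  ←P5
  16='bba' goto a→17
  17='bbaa' goto a→18
  18='bbaaa' goto a→19
  19='bbaaaa' goto ·  ←P3
  20='ac' goto c→21
  21='acc' goto c→22
  22='accc' goto a→23
  23='accca' goto b→24
  24='acccab' goto ·  ←P4

Failure links (BFS by depth):
  n1('a'): parent n0 fail=0; on 'a' 0 → fail=0;  out ∅∪∅=∅
  n4('b'): parent n0 fail=0; on 'b' 0 → fail=0;  out ∅∪∅=∅
  n9('c'): parent n0 fail=0; on 'c' 0 → fail=0;  out {6}∪∅={6}
  n2('ab'): parent n1 fail=0; on 'b' 0 → fail=4;  out ∅∪∅=∅
  n5('ba'): parent n4 fail=0; on 'a' 0 → fail=1;  out ∅∪∅=∅
  n10('cc'): parent n9 fail=0; on 'c' 0 → fail=9;  out ∅∪{6}={6}
  n15('bb'): parent n4 fail=0; on 'b' 0 → fail=4;  out {5}∪∅={5}
  n20('ac'): parent n1 fail=0; on 'c' 0 → fail=9;  out ∅∪{6}={6}
  n3('aba'): parent n2 fail=4; on 'a' 4 → fail=5;  out {0}∪∅={0}
  n6('bac'): parent n5 fail=1; on 'c' 1 → fail=20;  out ∅∪{6}={6}
  n11('ccc'): parent n10 fail=9; on 'c' 9 → fail=10;  out ∅∪{6}={6}
  n16('bba'): parent n15 fail=4; on 'a' 4 → fail=5;  out ∅∪∅=∅
  n21('acc'): parent n20 fail=9; on 'c' 9 → fail=10;  out ∅∪{6}={6}
  n7('bacb'): parent n6 fail=20; on 'b' 20→9→0 → fail=4;  out ∅∪∅=∅
  n12('ccca'): parent n11 fail=10; on 'a' 10→9→0 → fail=1;  out ∅∪∅=∅
  n17('bbaa'): parent n16 fail=5; on 'a' 5→1→0 → fail=1;  out ∅∪∅=∅
  n22('accc'): parent n21 fail=10; on 'c' 10 → fail=11;  out ∅∪{6}={6}
  n8('bacbb'): parent n7 fail=4; on 'b' 4 → fail=15;  out {1}∪{5}={1,5}
  n13('cccaa'): parent n12 fail=1; on 'a' 1→0 → fail=1;  out ∅∪∅=∅
  n18('bbaaa'): parent n17 fail=1; on 'a' 1→0 → fail=1;  out ∅∪∅=∅
  n23('accca'): parent n22 fail=11; on 'a' 11 → fail=12;  out ∅∪∅=∅
  n14('cccaac'): parent n13 fail=1; on 'c' 1 → fail=20;  out {2}∪{6}={2,6}
  n19('bbaaaa'): parent n18 fail=1; on 'a' 1→0 → fail=1;  out {3}∪∅={3}
  n24('acccab'): parent n23 fail=12; on 'b' 12→1 → fail=2;  out {4}∪∅={4}

Run:
i=0 'a': node 0→1
i=1 'b': node 1→2
i=2 'b': node 2→15 (fail-walked)  emit P5@[1:2]
i=3 'b': node 15→15 (fail-walked)  emit P5@[2:3]
i=4 'b': node 15→15 (fail-walked)  emit P5@[3:4]
i=5 'c': node 15→9 (fail-walked)  emit P6@[5:5]
i=6 'a': node 9→1 (fail-walked)
i=7 'c': node 1→20  emit P6@[7:7]
i=8 'a': node 20→1 (fail-walked)
i=9 'b': node 1→2
i=10 'a': node 2→3  emit P0@[8:10]
i=11 'b': node 3→2 (fail-walked)
i=12 'a': node 2→3  emit P0@[10:12]
i=13 'c': node 3→6 (fail-walked)  emit P6@[13:13]
i=14 'b': node 6→7
i=15 'b': node 7→8  emit P1@[11:15],P5@[14:15]
i=16 'c': node 8→9 (fail-walked)  emit P6@[16:16]
i=17 'a': node 9→1 (fail-walked)
i=18 'a': node 1→1 (fail-walked)
i=19 'b': node 1→2
i=20 'b': node 2→15 (fail-walked)  emit P5@[19:20]
i=21 'a': node 15→16
i=22 'a': node 16→17
i=23 'a': node 17→18
i=24 'a': node 18→19  emit P3@[19:24]
i=25 'b': node 19→2 (fail-walked)
i=26 'b': node 2→15 (fail-walked)  emit P5@[25:26]
i=27 'b': node 15→15 (fail-walked)  emit P5@[26:27]
i=28 'a': node 15→16
i=29 'c': node 16→6 (fail-walked)  emit P6@[29:29]
i=30 'b': node 6→7
i=31 'b': node 7→8  emit P1@[27:31],P5@[30:31]
i=32 'a': node 8→16 (fail-walked)
i=33 'c': node 16→6 (fail-walked)  emit P6@[33:33]
i=34 'b': node 6→7
i=35 'b': node 7→8  emit P1@[31:35],P5@[34:35]
i=36 'a': node 8→16 (fail-walked)
i=37 'c': node 16→6 (fail-walked)  emit P6@[37:37]
i=38 'c': node 6→21 (fail-walked)  emit P6@[38:38]
i=39 'c': node 21→22  emit P6@[39:39]
i=40 'a': node 22→23
i=41 'b': node 23→24  emit P4@[36:41]
i=42 'a': node 24→3 (fail-walked)  emit P0@[40:42]
i=43 'b': node 3→2 (fail-walked)
i=44 'b': node 2→15 (fail-walked)  emit P5@[43:44]

Matches: [[2,5],[3,5],[4,5],[5,6],[7,6],[10,0],[12,0],[13,6],[15,1],[15,5],[16,6],[20,5],[24,3],[26,5],[27,5],[29,6],[31,1],[31,5],[33,6],[35,1],[35,5],[37,6],[38,6],[39,6],[41,4],[42,0],[44,5]]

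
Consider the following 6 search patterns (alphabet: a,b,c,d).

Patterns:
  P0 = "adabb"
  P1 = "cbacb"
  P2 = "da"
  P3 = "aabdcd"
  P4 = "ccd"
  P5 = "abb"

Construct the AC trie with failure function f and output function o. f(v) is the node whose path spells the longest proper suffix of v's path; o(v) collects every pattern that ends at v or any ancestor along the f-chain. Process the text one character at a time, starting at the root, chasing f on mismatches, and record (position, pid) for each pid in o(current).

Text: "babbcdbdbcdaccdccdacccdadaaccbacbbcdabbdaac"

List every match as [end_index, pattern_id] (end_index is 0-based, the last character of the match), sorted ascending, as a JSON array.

Build automaton:
Trie (insert patterns):
  0='ε' goto a→1 c→6 d→11
  1='a' goto a→13 b→20 d→2
  2='ad' goto a→3
  3='ada' goto b→4
  4='adab' goto b→5
  5='adabb' goto ·  [P0 ends]
  6='c' goto b→7 c→18
  7='cb' goto a→8
  8='cba' goto c→9
  9='cbac' goto b→10
  10='cbacb' goto ·  [P1 ends]
  11='d' goto a→12
  12='da' goto ·  [P2 ends]
  13='aa' goto b→14
  14='aab' goto d→15
  15='aabd' goto c→16
  16='aabdc' goto d→17
  17='aabdcd' goto ·  [P3 ends]
  18='cc' goto d→19
  19='ccd' goto ·  [P4 ends]
  20='ab' goto b→21
  21='abb' goto ·  [P5 ends]

BFS fail/out derivation:
  n1('a'): parent n0 fail=0; on 'a' 0 → fail=0;  out ∅∪∅=∅
  n6('c'): parent n0 fail=0; on 'c' 0 → fail=0;  out ∅∪∅=∅
  n11('d'): parent n0 fail=0; on 'd' 0 → fail=0;  out ∅∪∅=∅
  n2('ad'): parent n1 fail=0; on 'd' 0 → fail=11;  out ∅∪∅=∅
  n7('cb'): parent n6 fail=0; on 'b' 0 → fail=0;  out ∅∪∅=∅
  n12('da'): parent n11 fail=0; on 'a' 0 → fail=1;  out {2}∪∅={2}
  n13('aa'): parent n1 fail=0; on 'a' 0 → fail=1;  out ∅∪∅=∅
  n18('cc'): parent n6 fail=0; on 'c' 0 → fail=6;  out ∅∪∅=∅
  n20('ab'): parent n1 fail=0; on 'b' 0 → fail=0;  out ∅∪∅=∅
  n3('ada'): parent n2 fail=11; on 'a' 11 → fail=12;  out ∅∪{2}={2}
  n8('cba'): parent n7 fail=0; on 'a' 0 → fail=1;  out ∅∪∅=∅
  n14('aab'): parent n13 fail=1; on 'b' 1 → fail=20;  out ∅∪∅=∅
  n19('ccd'): parent n18 fail=6; on 'd' 6→0 → fail=11;  out {4}∪∅={4}
  n21('abb'): parent n20 fail=0; on 'b' 0 → fail=0;  out {5}∪∅={5}
  n4('adab'): parent n3 fail=12; on 'b' 12→1 → fail=20;  out ∅∪∅=∅
  n9('cbac'): parent n8 fail=1; on 'c' 1→0 → fail=6;  out ∅∪∅=∅
  n15('aabd'): parent n14 fail=20; on 'd' 20→0 → fail=11;  out ∅∪∅=∅
  n5('adabb'): parent n4 fail=20; on 'b' 20 → fail=21;  out {0}∪{5}={0,5}
  n10('cbacb'): parent n9 fail=6; on 'b' 6 → fail=7;  out {1}∪∅={1}
  n16('aabdc'): parent n15 fail=11; on 'c' 11→0 → fail=6;  out ∅∪∅=∅
  n17('aabdcd'): parent n16 fail=6; on 'd' 6→0 → fail=11;  out {3}∪∅={3}

Scan:
pos 0 'b': at 0
pos 1 'a': at 1
pos 2 'b': at 20
pos 3 'b': at 21  ** P5@[1:3]
pos 4 'c': at 6 (fail-walked)
pos 5 'd': at 11 (fail-walked)
pos 6 'b': at 0 (fail-walked)
pos 7 'd': at 11
pos 8 'b': at 0 (fail-walked)
pos 9 'c': at 6
pos 10 'd': at 11 (fail-walked)
pos 11 'a': at 12  ** P2@[10:11]
pos 12 'c': at 6 (fail-walked)
pos 13 'c': at 18
pos 14 'd': at 19  ** P4@[12:14]
pos 15 'c': at 6 (fail-walked)
pos 16 'c': at 18
pos 17 'd': at 19  ** P4@[15:17]
pos 18 'a': at 12 (fail-walked)  ** P2@[17:18]
pos 19 'c': at 6 (fail-walked)
pos 20 'c': at 18
pos 21 'c': at 18 (fail-walked)
pos 22 'd': at 19  ** P4@[20:22]
pos 23 'a': at 12 (fail-walked)  ** P2@[22:23]
pos 24 'd': at 2 (fail-walked)
pos 25 'a': at 3  ** P2@[24:25]
pos 26 'a': at 13 (fail-walked)
pos 27 'c': at 6 (fail-walked)
pos 28 'c': at 18
pos 29 'b': at 7 (fail-walked)
pos 30 'a': at 8
pos 31 'c': at 9
pos 32 'b': at 10  ** P1@[28:32]
pos 33 'b': at 0 (fail-walked)
pos 34 'c': at 6
pos 35 'd': at 11 (fail-walked)
pos 36 'a': at 12  ** P2@[35:36]
pos 37 'b': at 20 (fail-walked)
pos 38 'b': at 21  ** P5@[36:38]
pos 39 'd': at 11 (fail-walked)
pos 40 'a': at 12  ** P2@[39:40]
pos 41 'a': at 13 (fail-walked)
pos 42 'c': at 6 (fail-walked)

Matches: [[3,5],[11,2],[14,4],[17,4],[18,2],[22,4],[23,2],[25,2],[32,1],[36,2],[38,5],[40,2]]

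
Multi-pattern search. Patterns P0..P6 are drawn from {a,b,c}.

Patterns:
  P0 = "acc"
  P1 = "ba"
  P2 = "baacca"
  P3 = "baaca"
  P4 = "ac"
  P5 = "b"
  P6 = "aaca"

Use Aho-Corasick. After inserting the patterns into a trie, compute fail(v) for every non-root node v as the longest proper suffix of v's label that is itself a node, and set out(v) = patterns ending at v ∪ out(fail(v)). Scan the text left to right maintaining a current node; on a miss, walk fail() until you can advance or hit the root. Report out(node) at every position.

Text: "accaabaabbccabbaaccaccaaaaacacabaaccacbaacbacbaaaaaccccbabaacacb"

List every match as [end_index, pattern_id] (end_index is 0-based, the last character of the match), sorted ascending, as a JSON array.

Build automaton:
Trie nodes:
  0='ε' goto a→1 b→4
  1='a' goto a→11 c→2
  2='ac' goto c→3  ←P4
  3='acc' goto ·  ←P0
  4='b' goto a→5  ←P5
  5='ba' goto a→6  ←P1
  6='baa' goto c→7
  7='baac' goto a→10 c→8
  8='baacc' goto a→9
  9='baacca' goto ·  ←P2
  10='baaca' goto ·  ←P3
  11='aa' goto c→12
  12='aac' goto a→13
  13='aaca' goto ·  ←P6

BFS fail/out derivation:
  fail(1) 'a': from fail(0)=0 chase 'a': 0 ⇒ 0;  out=∅∪out(0)=∅
  fail(4) 'b': from fail(0)=0 chase 'b': 0 ⇒ 0;  out={5}∪out(0)={5}
  fail(2) 'ac': from fail(1)=0 chase 'c': 0 ⇒ 0;  out={4}∪out(0)={4}
  fail(5) 'ba': from fail(4)=0 chase 'a': 0 ⇒ 1;  out={1}∪out(1)={1}
  fail(11) 'aa': from fail(1)=0 chase 'a': 0 ⇒ 1;  out=∅∪out(1)=∅
  fail(3) 'acc': from fail(2)=0 chase 'c': 0 ⇒ 0;  out={0}∪out(0)={0}
  fail(6) 'baa': from fail(5)=1 chase 'a': 1 ⇒ 11;  out=∅∪out(11)=∅
  fail(12) 'aac': from fail(11)=1 chase 'c': 1 ⇒ 2;  out=∅∪out(2)={4}
  fail(7) 'baac': from fail(6)=11 chase 'c': 11 ⇒ 12;  out=∅∪out(12)={4}
  fail(13) 'aaca': from fail(12)=2 chase 'a': 2→0 ⇒ 1;  out={6}∪out(1)={6}
  fail(8) 'baacc': from fail(7)=12 chase 'c': 12→2 ⇒ 3;  out=∅∪out(3)={0}
  fail(10) 'baaca': from fail(7)=12 chase 'a': 12 ⇒ 13;  out={3}∪out(13)={3,6}
  fail(9) 'baacca': from fail(8)=3 chase 'a': 3→0 ⇒ 1;  out={2}∪out(1)={2}

Scan:
pos 0 'a': at 1
pos 1 'c': at 2  ** P4@[0:1]
pos 2 'c': at 3  ** P0@[0:2]
pos 3 'a': at 1 (via fail)
pos 4 'a': at 11
pos 5 'b': at 4 (via fail)  ** P5@[5:5]
pos 6 'a': at 5  ** P1@[5:6]
pos 7 'a': at 6
pos 8 'b': at 4 (via fail)  ** P5@[8:8]
pos 9 'b': at 4 (via fail)  ** P5@[9:9]
pos 10 'c': at 0 (via fail)
pos 11 'c': at 0
pos 12 'a': at 1
pos 13 'b': at 4 (via fail)  ** P5@[13:13]
pos 14 'b': at 4 (via fail)  ** P5@[14:14]
pos 15 'a': at 5  ** P1@[14:15]
pos 16 'a': at 6
pos 17 'c': at 7  ** P4@[16:17]
pos 18 'c': at 8  ** P0@[16:18]
pos 19 'a': at 9  ** P2@[14:19]
pos 20 'c': at 2 (via fail)  ** P4@[19:20]
pos 21 'c': at 3  ** P0@[19:21]
pos 22 'a': at 1 (via fail)
pos 23 'a': at 11
pos 24 'a': at 11 (via fail)
pos 25 'a': at 11 (via fail)
pos 26 'a': at 11 (via fail)
pos 27 'c': at 12  ** P4@[26:27]
pos 28 'a': at 13  ** P6@[25:28]
pos 29 'c': at 2 (via fail)  ** P4@[28:29]
pos 30 'a': at 1 (via fail)
pos 31 'b': at 4 (via fail)  ** P5@[31:31]
pos 32 'a': at 5  ** P1@[31:32]
pos 33 'a': at 6
pos 34 'c': at 7  ** P4@[33:34]
pos 35 'c': at 8  ** P0@[33:35]
pos 36 'a': at 9  ** P2@[31:36]
pos 37 'c': at 2 (via fail)  ** P4@[36:37]
pos 38 'b': at 4 (via fail)  ** P5@[38:38]
pos 39 'a': at 5  ** P1@[38:39]
pos 40 'a': at 6
pos 41 'c': at 7  ** P4@[40:41]
pos 42 'b': at 4 (via fail)  ** P5@[42:42]
pos 43 'a': at 5  ** P1@[42:43]
pos 44 'c': at 2 (via fail)  ** P4@[43:44]
pos 45 'b': at 4 (via fail)  ** P5@[45:45]
pos 46 'a': at 5  ** P1@[45:46]
pos 47 'a': at 6
pos 48 'a': at 11 (via fail)
pos 49 'a': at 11 (via fail)
pos 50 'a': at 11 (via fail)
pos 51 'c': at 12  ** P4@[50:51]
pos 52 'c': at 3 (via fail)  ** P0@[50:52]
pos 53 'c': at 0 (via fail)
pos 54 'c': at 0
pos 55 'b': at 4  ** P5@[55:55]
pos 56 'a': at 5  ** P1@[55:56]
pos 57 'b': at 4 (via fail)  ** P5@[57:57]
pos 58 'a': at 5  ** P1@[57:58]
pos 59 'a': at 6
pos 60 'c': at 7  ** P4@[59:60]
pos 61 'a': at 10  ** P3@[57:61],P6@[58:61]
pos 62 'c': at 2 (via fail)  ** P4@[61:62]
pos 63 'b': at 4 (via fail)  ** P5@[63:63]

Result: [[1,4],[2,0],[5,5],[6,1],[8,5],[9,5],[13,5],[14,5],[15,1],[17,4],[18,0],[19,2],[20,4],[21,0],[27,4],[28,6],[29,4],[31,5],[32,1],[34,4],[35,0],[36,2],[37,4],[38,5],[39,1],[41,4],[42,5],[43,1],[44,4],[45,5],[46,1],[51,4],[52,0],[55,5],[56,1],[57,5],[58,1],[60,4],[61,3],[61,6],[62,4],[63,5]]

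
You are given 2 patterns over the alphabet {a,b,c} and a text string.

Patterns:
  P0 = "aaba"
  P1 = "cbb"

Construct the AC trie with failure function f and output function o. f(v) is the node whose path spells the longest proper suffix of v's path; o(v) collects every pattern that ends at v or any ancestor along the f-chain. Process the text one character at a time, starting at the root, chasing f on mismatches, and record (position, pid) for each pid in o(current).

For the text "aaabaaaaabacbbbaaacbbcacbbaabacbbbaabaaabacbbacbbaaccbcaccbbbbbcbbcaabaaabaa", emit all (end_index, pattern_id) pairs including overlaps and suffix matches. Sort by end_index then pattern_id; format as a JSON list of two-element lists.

Build:
Trie nodes:
  0='ε' goto a→1 c→5
  1='a' goto a→2
  2='aa' goto b→3
  3='aab' goto a→4
  4='aaba' goto ·  [P0 ends]
  5='c' goto b→6
  6='cb' goto b→7
  7='cbb' goto ·  [P1 ends]

Failure links (BFS by depth):
  fail(1) 'a': from fail(0)=0 chase 'a': 0 ⇒ 0;  out=∅∪out(0)=∅
  fail(5) 'c': from fail(0)=0 chase 'c': 0 ⇒ 0;  out=∅∪out(0)=∅
  fail(2) 'aa': from fail(1)=0 chase 'a': 0 ⇒ 1;  out=∅∪out(1)=∅
  fail(6) 'cb': from fail(5)=0 chase 'b': 0 ⇒ 0;  out=∅∪out(0)=∅
  fail(3) 'aab': from fail(2)=1 chase 'b': 1→0 ⇒ 0;  out=∅∪out(0)=∅
  fail(7) 'cbb': from fail(6)=0 chase 'b': 0 ⇒ 0;  out={1}∪out(0)={1}
  fail(4) 'aaba': from fail(3)=0 chase 'a': 0 ⇒ 1;  out={0}∪out(1)={0}

Scan:
[0] read 'a'  n0⇒n1
[1] read 'a'  n1⇒n2
[2] read 'a'  n2⇒n2 (fail-walked)
[3] read 'b'  n2⇒n3
[4] read 'a'  n3⇒n4  emit P0@[1:4]
[5] read 'a'  n4⇒n2 (fail-walked)
[6] read 'a'  n2⇒n2 (fail-walked)
[7] read 'a'  n2⇒n2 (fail-walked)
[8] read 'a'  n2⇒n2 (fail-walked)
[9] read 'b'  n2⇒n3
[10] read 'a'  n3⇒n4  emit P0@[7:10]
[11] read 'c'  n4⇒n5 (fail-walked)
[12] read 'b'  n5⇒n6
[13] read 'b'  n6⇒n7  emit P1@[11:13]
[14] read 'b'  n7⇒n0 (fail-walked)
[15] read 'a'  n0⇒n1
[16] read 'a'  n1⇒n2
[17] read 'a'  n2⇒n2 (fail-walked)
[18] read 'c'  n2⇒n5 (fail-walked)
[19] read 'b'  n5⇒n6
[20] read 'b'  n6⇒n7  emit P1@[18:20]
[21] read 'c'  n7⇒n5 (fail-walked)
[22] read 'a'  n5⇒n1 (fail-walked)
[23] read 'c'  n1⇒n5 (fail-walked)
[24] read 'b'  n5⇒n6
[25] read 'b'  n6⇒n7  emit P1@[23:25]
[26] read 'a'  n7⇒n1 (fail-walked)
[27] read 'a'  n1⇒n2
[28] read 'b'  n2⇒n3
[29] read 'a'  n3⇒n4  emit P0@[26:29]
[30] read 'c'  n4⇒n5 (fail-walked)
[31] read 'b'  n5⇒n6
[32] read 'b'  n6⇒n7  emit P1@[30:32]
[33] read 'b'  n7⇒n0 (fail-walked)
[34] read 'a'  n0⇒n1
[35] read 'a'  n1⇒n2
[36] read 'b'  n2⇒n3
[37] read 'a'  n3⇒n4  emit P0@[34:37]
[38] read 'a'  n4⇒n2 (fail-walked)
[39] read 'a'  n2⇒n2 (fail-walked)
[40] read 'b'  n2⇒n3
[41] read 'a'  n3⇒n4  emit P0@[38:41]
[42] read 'c'  n4⇒n5 (fail-walked)
[43] read 'b'  n5⇒n6
[44] read 'b'  n6⇒n7  emit P1@[42:44]
[45] read 'a'  n7⇒n1 (fail-walked)
[46] read 'c'  n1⇒n5 (fail-walked)
[47] read 'b'  n5⇒n6
[48] read 'b'  n6⇒n7  emit P1@[46:48]
[49] read 'a'  n7⇒n1 (fail-walked)
[50] read 'a'  n1⇒n2
[51] read 'c'  n2⇒n5 (fail-walked)
[52] read 'c'  n5⇒n5 (fail-walked)
[53] read 'b'  n5⇒n6
[54] read 'c'  n6⇒n5 (fail-walked)
[55] read 'a'  n5⇒n1 (fail-walked)
[56] read 'c'  n1⇒n5 (fail-walked)
[57] read 'c'  n5⇒n5 (fail-walked)
[58] read 'b'  n5⇒n6
[59] read 'b'  n6⇒n7  emit P1@[57:59]
[60] read 'b'  n7⇒n0 (fail-walked)
[61] read 'b'  n0⇒n0
[62] read 'b'  n0⇒n0
[63] read 'c'  n0⇒n5
[64] read 'b'  n5⇒n6
[65] read 'b'  n6⇒n7  emit P1@[63:65]
[66] read 'c'  n7⇒n5 (fail-walked)
[67] read 'a'  n5⇒n1 (fail-walked)
[68] read 'a'  n1⇒n2
[69] read 'b'  n2⇒n3
[70] read 'a'  n3⇒n4  emit P0@[67:70]
[71] read 'a'  n4⇒n2 (fail-walked)
[72] read 'a'  n2⇒n2 (fail-walked)
[73] read 'b'  n2⇒n3
[74] read 'a'  n3⇒n4  emit P0@[71:74]
[75] read 'a'  n4⇒n2 (fail-walked)

Matches: [[4,0],[10,0],[13,1],[20,1],[25,1],[29,0],[32,1],[37,0],[41,0],[44,1],[48,1],[59,1],[65,1],[70,0],[74,0]]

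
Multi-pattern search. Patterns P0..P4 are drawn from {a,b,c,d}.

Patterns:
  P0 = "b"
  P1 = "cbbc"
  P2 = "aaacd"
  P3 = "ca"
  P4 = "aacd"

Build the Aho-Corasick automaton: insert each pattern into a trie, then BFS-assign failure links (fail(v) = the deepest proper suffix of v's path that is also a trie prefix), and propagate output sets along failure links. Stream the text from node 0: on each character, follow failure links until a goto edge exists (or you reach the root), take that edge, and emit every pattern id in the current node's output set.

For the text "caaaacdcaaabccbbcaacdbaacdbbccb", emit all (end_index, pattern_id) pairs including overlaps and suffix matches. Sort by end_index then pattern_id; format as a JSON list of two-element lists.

Build automaton:
Trie (insert patterns):
  n0 'ε': a→6 b→1 c→2
  n1 'b': ·  ←P0
  n2 'c': a→11 b→3
  n3 'cb': b→4
  n4 'cbb': c→5
  n5 'cbbc': ·  ←P1
  n6 'a': a→7
  n7 'aa': a→8 c→12
  n8 'aaa': c→9
  n9 'aaac': d→10
  n10 'aaacd': ·  ←P2
  n11 'ca': ·  ←P3
  n12 'aac': d→13
  n13 'aacd': ·  ←P4

BFS fail/out derivation:
  n1('b'): parent n0 fail=0; on 'b' 0 → fail=0;  out {0}∪∅={0}
  n2('c'): parent n0 fail=0; on 'c' 0 → fail=0;  out ∅∪∅=∅
  n6('a'): parent n0 fail=0; on 'a' 0 → fail=0;  out ∅∪∅=∅
  n3('cb'): parent n2 fail=0; on 'b' 0 → fail=1;  out ∅∪{0}={0}
  n7('aa'): parent n6 fail=0; on 'a' 0 → fail=6;  out ∅∪∅=∅
  n11('ca'): parent n2 fail=0; on 'a' 0 → fail=6;  out {3}∪∅={3}
  n4('cbb'): parent n3 fail=1; on 'b' 1→0 → fail=1;  out ∅∪{0}={0}
  n8('aaa'): parent n7 fail=6; on 'a' 6 → fail=7;  out ∅∪∅=∅
  n12('aac'): parent n7 fail=6; on 'c' 6→0 → fail=2;  out ∅∪∅=∅
  n5('cbbc'): parent n4 fail=1; on 'c' 1→0 → fail=2;  out {1}∪∅={1}
  n9('aaac'): parent n8 fail=7; on 'c' 7 → fail=12;  out ∅∪∅=∅
  n13('aacd'): parent n12 fail=2; on 'd' 2→0 → fail=0;  out {4}∪∅={4}
  n10('aaacd'): parent n9 fail=12; on 'd' 12 → fail=13;  out {2}∪{4}={2,4}

Run:
i=0 'c': node 0→2
i=1 'a': node 2→11  → match P3@[0:1]
i=2 'a': node 11→7 ·f
i=3 'a': node 7→8
i=4 'a': node 8→8 ·f
i=5 'c': node 8→9
i=6 'd': node 9→10  → match P2@[2:6],P4@[3:6]
i=7 'c': node 10→2 ·f
i=8 'a': node 2→11  → match P3@[7:8]
i=9 'a': node 11→7 ·f
i=10 'a': node 7→8
i=11 'b': node 8→1 ·f  → match P0@[11:11]
i=12 'c': node 1→2 ·f
i=13 'c': node 2→2 ·f
i=14 'b': node 2→3  → match P0@[14:14]
i=15 'b': node 3→4  → match P0@[15:15]
i=16 'c': node 4→5  → match P1@[13:16]
i=17 'a': node 5→11 ·f  → match P3@[16:17]
i=18 'a': node 11→7 ·f
i=19 'c': node 7→12
i=20 'd': node 12→13  → match P4@[17:20]
i=21 'b': node 13→1 ·f  → match P0@[21:21]
i=22 'a': node 1→6 ·f
i=23 'a': node 6→7
i=24 'c': node 7→12
i=25 'd': node 12→13  → match P4@[22:25]
i=26 'b': node 13→1 ·f  → match P0@[26:26]
i=27 'b': node 1→1 ·f  → match P0@[27:27]
i=28 'c': node 1→2 ·f
i=29 'c': node 2→2 ·f
i=30 'b': node 2→3  → match P0@[30:30]

Result: [[1,3],[6,2],[6,4],[8,3],[11,0],[14,0],[15,0],[16,1],[17,3],[20,4],[21,0],[25,4],[26,0],[27,0],[30,0]]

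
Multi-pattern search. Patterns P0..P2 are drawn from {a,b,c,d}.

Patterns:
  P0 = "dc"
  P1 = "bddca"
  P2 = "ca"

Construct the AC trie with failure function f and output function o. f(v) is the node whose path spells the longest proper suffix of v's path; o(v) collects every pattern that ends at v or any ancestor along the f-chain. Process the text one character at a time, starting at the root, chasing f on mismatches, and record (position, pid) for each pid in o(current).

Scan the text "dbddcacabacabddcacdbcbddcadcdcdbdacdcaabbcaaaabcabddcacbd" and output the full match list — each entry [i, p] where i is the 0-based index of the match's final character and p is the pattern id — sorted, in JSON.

Build:
Trie nodes:
  0='ε' goto b→3 c→8 d→1
  1='d' goto c→2
  2='dc' goto ·  ←P0
  3='b' goto d→4
  4='bd' goto d→5
  5='bdd' goto c→6
  6='bddc' goto a→7
  7='bddca' goto ·  ←P1
  8='c' goto a→9
  9='ca' goto ·  ←P2

BFS fail/out derivation:
  n1('d'): parent n0 fail=0; on 'd' 0 → fail=0;  out ∅∪∅=∅
  n3('b'): parent n0 fail=0; on 'b' 0 → fail=0;  out ∅∪∅=∅
  n8('c'): parent n0 fail=0; on 'c' 0 → fail=0;  out ∅∪∅=∅
  n2('dc'): parent n1 fail=0; on 'c' 0 → fail=8;  out {0}∪∅={0}
  n4('bd'): parent n3 fail=0; on 'd' 0 → fail=1;  out ∅∪∅=∅
  n9('ca'): parent n8 fail=0; on 'a' 0 → fail=0;  out {2}∪∅={2}
  n5('bdd'): parent n4 fail=1; on 'd' 1→0 → fail=1;  out ∅∪∅=∅
  n6('bddc'): parent n5 fail=1; on 'c' 1 → fail=2;  out ∅∪{0}={0}
  n7('bddca'): parent n6 fail=2; on 'a' 2→8 → fail=9;  out {1}∪{2}={1,2}

Run:
[0] read 'd'  n0⇒n1
[1] read 'b'  n1⇒n3 ·f
[2] read 'd'  n3⇒n4
[3] read 'd'  n4⇒n5
[4] read 'c'  n5⇒n6  ** P0@[3:4]
[5] read 'a'  n6⇒n7  ** P1@[1:5],P2@[4:5]
[6] read 'c'  n7⇒n8 ·f
[7] read 'a'  n8⇒n9  ** P2@[6:7]
[8] read 'b'  n9⇒n3 ·f
[9] read 'a'  n3⇒n0 ·f
[10] read 'c'  n0⇒n8
[11] read 'a'  n8⇒n9  ** P2@[10:11]
[12] read 'b'  n9⇒n3 ·f
[13] read 'd'  n3⇒n4
[14] read 'd'  n4⇒n5
[15] read 'c'  n5⇒n6  ** P0@[14:15]
[16] read 'a'  n6⇒n7  ** P1@[12:16],P2@[15:16]
[17] read 'c'  n7⇒n8 ·f
[18] read 'd'  n8⇒n1 ·f
[19] read 'b'  n1⇒n3 ·f
[20] read 'c'  n3⇒n8 ·f
[21] read 'b'  n8⇒n3 ·f
[22] read 'd'  n3⇒n4
[23] read 'd'  n4⇒n5
[24] read 'c'  n5⇒n6  ** P0@[23:24]
[25] read 'a'  n6⇒n7  ** P1@[21:25],P2@[24:25]
[26] read 'd'  n7⇒n1 ·f
[27] read 'c'  n1⇒n2  ** P0@[26:27]
[28] read 'd'  n2⇒n1 ·f
[29] read 'c'  n1⇒n2  ** P0@[28:29]
[30] read 'd'  n2⇒n1 ·f
[31] read 'b'  n1⇒n3 ·f
[32] read 'd'  n3⇒n4
[33] read 'a'  n4⇒n0 ·f
[34] read 'c'  n0⇒n8
[35] read 'd'  n8⇒n1 ·f
[36] read 'c'  n1⇒n2  ** P0@[35:36]
[37] read 'a'  n2⇒n9 ·f  ** P2@[36:37]
[38] read 'a'  n9⇒n0 ·f
[39] read 'b'  n0⇒n3
[40] read 'b'  n3⇒n3 ·f
[41] read 'c'  n3⇒n8 ·f
[42] read 'a'  n8⇒n9  ** P2@[41:42]
[43] read 'a'  n9⇒n0 ·f
[44] read 'a'  n0⇒n0
[45] read 'a'  n0⇒n0
[46] read 'b'  n0⇒n3
[47] read 'c'  n3⇒n8 ·f
[48] read 'a'  n8⇒n9  ** P2@[47:48]
[49] read 'b'  n9⇒n3 ·f
[50] read 'd'  n3⇒n4
[51] read 'd'  n4⇒n5
[52] read 'c'  n5⇒n6  ** P0@[51:52]
[53] read 'a'  n6⇒n7  ** P1@[49:53],P2@[52:53]
[54] read 'c'  n7⇒n8 ·f
[55] read 'b'  n8⇒n3 ·f
[56] read 'd'  n3⇒n4

Matches: [[4,0],[5,1],[5,2],[7,2],[11,2],[15,0],[16,1],[16,2],[24,0],[25,1],[25,2],[27,0],[29,0],[36,0],[37,2],[42,2],[48,2],[52,0],[53,1],[53,2]]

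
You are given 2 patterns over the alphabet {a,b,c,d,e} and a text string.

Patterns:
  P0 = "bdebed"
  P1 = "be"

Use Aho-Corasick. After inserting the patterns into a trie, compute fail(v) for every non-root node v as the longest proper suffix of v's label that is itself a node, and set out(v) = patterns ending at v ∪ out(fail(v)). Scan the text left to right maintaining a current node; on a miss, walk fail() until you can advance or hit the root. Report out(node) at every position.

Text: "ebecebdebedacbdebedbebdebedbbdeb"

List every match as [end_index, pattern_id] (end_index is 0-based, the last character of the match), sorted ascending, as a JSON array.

Construct AC machine:
Trie nodes:
  n0 'ε': b→1
  n1 'b': d→2 e→7
  n2 'bd': e→3
  n3 'bde': b→4
  n4 'bdeb': e→5
  n5 'bdebe': d→6
  n6 'bdebed': ·  [P0 ends]
  n7 'be': ·  [P1 ends]

Failure links (BFS by depth):
  n1('b'): parent n0 fail=0; on 'b' 0 → fail=0;  out ∅∪∅=∅
  n2('bd'): parent n1 fail=0; on 'd' 0 → fail=0;  out ∅∪∅=∅
  n7('be'): parent n1 fail=0; on 'e' 0 → fail=0;  out {1}∪∅={1}
  n3('bde'): parent n2 fail=0; on 'e' 0 → fail=0;  out ∅∪∅=∅
  n4('bdeb'): parent n3 fail=0; on 'b' 0 → fail=1;  out ∅∪∅=∅
  n5('bdebe'): parent n4 fail=1; on 'e' 1 → fail=7;  out ∅∪{1}={1}
  n6('bdebed'): parent n5 fail=7; on 'd' 7→0 → fail=0;  out {0}∪∅={0}

Scan:
[0] read 'e'  n0⇒n0
[1] read 'b'  n0⇒n1
[2] read 'e'  n1⇒n7  → match P1@[1:2]
[3] read 'c'  n7⇒n0 ·f
[4] read 'e'  n0⇒n0
[5] read 'b'  n0⇒n1
[6] read 'd'  n1⇒n2
[7] read 'e'  n2⇒n3
[8] read 'b'  n3⇒n4
[9] read 'e'  n4⇒n5  → match P1@[8:9]
[10] read 'd'  n5⇒n6  → match P0@[5:10]
[11] read 'a'  n6⇒n0 ·f
[12] read 'c'  n0⇒n0
[13] read 'b'  n0⇒n1
[14] read 'd'  n1⇒n2
[15] read 'e'  n2⇒n3
[16] read 'b'  n3⇒n4
[17] read 'e'  n4⇒n5  → match P1@[16:17]
[18] read 'd'  n5⇒n6  → match P0@[13:18]
[19] read 'b'  n6⇒n1 ·f
[20] read 'e'  n1⇒n7  → match P1@[19:20]
[21] read 'b'  n7⇒n1 ·f
[22] read 'd'  n1⇒n2
[23] read 'e'  n2⇒n3
[24] read 'b'  n3⇒n4
[25] read 'e'  n4⇒n5  → match P1@[24:25]
[26] read 'd'  n5⇒n6  → match P0@[21:26]
[27] read 'b'  n6⇒n1 ·f
[28] read 'b'  n1⇒n1 ·f
[29] read 'd'  n1⇒n2
[30] read 'e'  n2⇒n3
[31] read 'b'  n3⇒n4

Result: [[2,1],[9,1],[10,0],[17,1],[18,0],[20,1],[25,1],[26,0]]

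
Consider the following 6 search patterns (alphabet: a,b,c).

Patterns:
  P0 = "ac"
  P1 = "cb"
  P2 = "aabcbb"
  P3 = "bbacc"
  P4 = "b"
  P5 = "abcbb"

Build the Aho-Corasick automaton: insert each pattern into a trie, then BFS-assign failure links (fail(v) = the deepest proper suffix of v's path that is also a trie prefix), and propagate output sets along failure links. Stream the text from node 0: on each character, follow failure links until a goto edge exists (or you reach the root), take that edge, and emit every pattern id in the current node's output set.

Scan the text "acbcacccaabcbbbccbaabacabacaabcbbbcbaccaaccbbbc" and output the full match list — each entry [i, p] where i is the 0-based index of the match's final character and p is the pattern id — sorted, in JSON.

Construct AC machine:
Trie nodes:
  n0 'ε': a→1 b→10 c→3
  n1 'a': a→5 b→15 c→2
  n2 'ac': ·  ←P0
  n3 'c': b→4
  n4 'cb': ·  ←P1
  n5 'aa': b→6
  n6 'aab': c→7
  n7 'aabc': b→8
  n8 'aabcb': b→9
  n9 'aabcbb': ·  ←P2
  n10 'b': b→11  ←P4
  n11 'bb': a→12
  n12 'bba': c→13
  n13 'bbac': c→14
  n14 'bbacc': ·  ←P3
  n15 'ab': c→16
  n16 'abc': b→17
  n17 'abcb': b→18
  n18 'abcbb': ·  ←P5

BFS fail/out derivation:
  fail(1) 'a': from fail(0)=0 chase 'a': 0 ⇒ 0;  out=∅∪out(0)=∅
  fail(3) 'c': from fail(0)=0 chase 'c': 0 ⇒ 0;  out=∅∪out(0)=∅
  fail(10) 'b': from fail(0)=0 chase 'b': 0 ⇒ 0;  out={4}∪out(0)={4}
  fail(2) 'ac': from fail(1)=0 chase 'c': 0 ⇒ 3;  out={0}∪out(3)={0}
  fail(4) 'cb': from fail(3)=0 chase 'b': 0 ⇒ 10;  out={1}∪out(10)={1,4}
  fail(5) 'aa': from fail(1)=0 chase 'a': 0 ⇒ 1;  out=∅∪out(1)=∅
  fail(11) 'bb': from fail(10)=0 chase 'b': 0 ⇒ 10;  out=∅∪out(10)={4}
  fail(15) 'ab': from fail(1)=0 chase 'b': 0 ⇒ 10;  out=∅∪out(10)={4}
  fail(6) 'aab': from fail(5)=1 chase 'b': 1 ⇒ 15;  out=∅∪out(15)={4}
  fail(12) 'bba': from fail(11)=10 chase 'a': 10→0 ⇒ 1;  out=∅∪out(1)=∅
  fail(16) 'abc': from fail(15)=10 chase 'c': 10→0 ⇒ 3;  out=∅∪out(3)=∅
  fail(7) 'aabc': from fail(6)=15 chase 'c': 15 ⇒ 16;  out=∅∪out(16)=∅
  fail(13) 'bbac': from fail(12)=1 chase 'c': 1 ⇒ 2;  out=∅∪out(2)={0}
  fail(17) 'abcb': from fail(16)=3 chase 'b': 3 ⇒ 4;  out=∅∪out(4)={1,4}
  fail(8) 'aabcb': from fail(7)=16 chase 'b': 16 ⇒ 17;  out=∅∪out(17)={1,4}
  fail(14) 'bbacc': from fail(13)=2 chase 'c': 2→3→0 ⇒ 3;  out={3}∪out(3)={3}
  fail(18) 'abcbb': from fail(17)=4 chase 'b': 4→10 ⇒ 11;  out={5}∪out(11)={4,5}
  fail(9) 'aabcbb': from fail(8)=17 chase 'b': 17 ⇒ 18;  out={2}∪out(18)={2,4,5}

Run:
[0] read 'a'  n0⇒n1
[1] read 'c'  n1⇒n2  emit P0@[0:1]
[2] read 'b'  n2⇒n4 (via fail)  emit P1@[1:2],P4@[2:2]
[3] read 'c'  n4⇒n3 (via fail)
[4] read 'a'  n3⇒n1 (via fail)
[5] read 'c'  n1⇒n2  emit P0@[4:5]
[6] read 'c'  n2⇒n3 (via fail)
[7] read 'c'  n3⇒n3 (via fail)
[8] read 'a'  n3⇒n1 (via fail)
[9] read 'a'  n1⇒n5
[10] read 'b'  n5⇒n6  emit P4@[10:10]
[11] read 'c'  n6⇒n7
[12] read 'b'  n7⇒n8  emit P1@[11:12],P4@[12:12]
[13] read 'b'  n8⇒n9  emit P2@[8:13],P4@[13:13],P5@[9:13]
[14] read 'b'  n9⇒n11 (via fail)  emit P4@[14:14]
[15] read 'c'  n11⇒n3 (via fail)
[16] read 'c'  n3⇒n3 (via fail)
[17] read 'b'  n3⇒n4  emit P1@[16:17],P4@[17:17]
[18] read 'a'  n4⇒n1 (via fail)
[19] read 'a'  n1⇒n5
[20] read 'b'  n5⇒n6  emit P4@[20:20]
[21] read 'a'  n6⇒n1 (via fail)
[22] read 'c'  n1⇒n2  emit P0@[21:22]
[23] read 'a'  n2⇒n1 (via fail)
[24] read 'b'  n1⇒n15  emit P4@[24:24]
[25] read 'a'  n15⇒n1 (via fail)
[26] read 'c'  n1⇒n2  emit P0@[25:26]
[27] read 'a'  n2⇒n1 (via fail)
[28] read 'a'  n1⇒n5
[29] read 'b'  n5⇒n6  emit P4@[29:29]
[30] read 'c'  n6⇒n7
[31] read 'b'  n7⇒n8  emit P1@[30:31],P4@[31:31]
[32] read 'b'  n8⇒n9  emit P2@[27:32],P4@[32:32],P5@[28:32]
[33] read 'b'  n9⇒n11 (via fail)  emit P4@[33:33]
[34] read 'c'  n11⇒n3 (via fail)
[35] read 'b'  n3⇒n4  emit P1@[34:35],P4@[35:35]
[36] read 'a'  n4⇒n1 (via fail)
[37] read 'c'  n1⇒n2  emit P0@[36:37]
[38] read 'c'  n2⇒n3 (via fail)
[39] read 'a'  n3⇒n1 (via fail)
[40] read 'a'  n1⇒n5
[41] read 'c'  n5⇒n2 (via fail)  emit P0@[40:41]
[42] read 'c'  n2⇒n3 (via fail)
[43] read 'b'  n3⇒n4  emit P1@[42:43],P4@[43:43]
[44] read 'b'  n4⇒n11 (via fail)  emit P4@[44:44]
[45] read 'b'  n11⇒n11 (via fail)  emit P4@[45:45]
[46] read 'c'  n11⇒n3 (via fail)

Result: [[1,0],[2,1],[2,4],[5,0],[10,4],[12,1],[12,4],[13,2],[13,4],[13,5],[14,4],[17,1],[17,4],[20,4],[22,0],[24,4],[26,0],[29,4],[31,1],[31,4],[32,2],[32,4],[32,5],[33,4],[35,1],[35,4],[37,0],[41,0],[43,1],[43,4],[44,4],[45,4]]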